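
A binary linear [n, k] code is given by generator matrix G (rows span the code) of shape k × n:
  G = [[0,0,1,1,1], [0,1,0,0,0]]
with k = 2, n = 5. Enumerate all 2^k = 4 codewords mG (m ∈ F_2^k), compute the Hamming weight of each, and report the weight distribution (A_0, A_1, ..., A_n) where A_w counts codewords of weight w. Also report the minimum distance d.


Weight distribution: A_0 = 1, A_1 = 1, A_3 = 1, A_4 = 1. Minimum distance d = 1.

Enumerate all 2^2 = 4 messages m ∈ F_2^2.
For each, compute codeword c = mG in F_2^5, then tally its weight.
  m = 00 → c = 00000, weight = 0.
  m = 10 → c = 00111, weight = 3.
  m = 01 → c = 01000, weight = 1.
  m = 11 → c = 01111, weight = 4.
Tally weights:
  weight 0: 1 codewords.
  weight 1: 1 codewords.
  weight 3: 1 codewords.
  weight 4: 1 codewords.
Minimum distance d = smallest w > 0 with A_w > 0 = 1.
Sanity: Σ A_w = 4 = 2^2 = 4 ✓.


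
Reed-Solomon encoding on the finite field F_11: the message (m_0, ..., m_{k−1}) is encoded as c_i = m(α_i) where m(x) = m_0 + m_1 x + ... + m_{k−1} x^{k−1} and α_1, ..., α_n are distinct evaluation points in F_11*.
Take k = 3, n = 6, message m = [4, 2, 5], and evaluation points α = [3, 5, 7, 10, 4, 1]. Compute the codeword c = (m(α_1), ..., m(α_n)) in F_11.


c = [0, 7, 10, 7, 4, 0]

Message polynomial: m(x) = 4 + 2·x + 5·x^2 (mod 11).
For each evaluation point α_i, compute m(α_i) mod 11:
  α_1 = 3: Horner steps 5 → 6 → 0, so m(3) = 0.
  α_2 = 5: Horner steps 5 → 5 → 7, so m(5) = 7.
  α_3 = 7: Horner steps 5 → 4 → 10, so m(7) = 10.
  α_4 = 10: Horner steps 5 → 8 → 7, so m(10) = 7.
  α_5 = 4: Horner steps 5 → 0 → 4, so m(4) = 4.
  α_6 = 1: Horner steps 5 → 7 → 0, so m(1) = 0.
Codeword c = [0, 7, 10, 7, 4, 0] ∈ F_11^6.


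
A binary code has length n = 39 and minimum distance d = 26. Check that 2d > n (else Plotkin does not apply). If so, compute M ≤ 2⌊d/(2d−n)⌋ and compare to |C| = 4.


Plotkin bound M ≤ 4; given |C| = 4 ≤ bound (satisfied).

Check applicability: 2d = 52, n = 39.
2d − n = 13 > 0, so Plotkin applies.
Compute d/(2d−n) = 26/13 ≈ 2.0000.
⌊d/(2d−n)⌋ = 2.
Plotkin bound: M ≤ 2·2 = 4.
Given |C| = 4, check: satisfied.
This |C| is at the Plotkin bound.


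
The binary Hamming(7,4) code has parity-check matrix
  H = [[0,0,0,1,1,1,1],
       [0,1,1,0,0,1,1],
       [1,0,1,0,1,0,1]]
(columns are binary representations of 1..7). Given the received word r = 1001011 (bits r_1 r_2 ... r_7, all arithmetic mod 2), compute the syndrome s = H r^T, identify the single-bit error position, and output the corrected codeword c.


s = (1, 0, 0)^T, error position = 4, corrected codeword c = 1000011

Compute s = H r^T mod 2 one row at a time:
  s_1 = 1 + 0 + 1 + 1 = 3 ≡ 1 (mod 2).
  s_2 = 0 + 0 + 1 + 1 = 2 ≡ 0 (mod 2).
  s_3 = 1 + 0 + 0 + 1 = 2 ≡ 0 (mod 2).
s = (1, 0, 0)^T — this equals column 4 of H (binary 100), so error is at position 4.
Correct: flip bit 4 of r = 1001011 to get c = 1000011.


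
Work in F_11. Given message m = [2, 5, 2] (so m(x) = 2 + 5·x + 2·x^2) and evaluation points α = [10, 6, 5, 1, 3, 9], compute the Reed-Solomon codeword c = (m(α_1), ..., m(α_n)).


c = [10, 5, 0, 9, 2, 0]

Message polynomial: m(x) = 2 + 5·x + 2·x^2 (mod 11).
For each evaluation point α_i, compute m(α_i) mod 11:
  α_1 = 10: Horner steps 2 → 3 → 10, so m(10) = 10.
  α_2 = 6: Horner steps 2 → 6 → 5, so m(6) = 5.
  α_3 = 5: Horner steps 2 → 4 → 0, so m(5) = 0.
  α_4 = 1: Horner steps 2 → 7 → 9, so m(1) = 9.
  α_5 = 3: Horner steps 2 → 0 → 2, so m(3) = 2.
  α_6 = 9: Horner steps 2 → 1 → 0, so m(9) = 0.
Codeword c = [10, 5, 0, 9, 2, 0] ∈ F_11^6.


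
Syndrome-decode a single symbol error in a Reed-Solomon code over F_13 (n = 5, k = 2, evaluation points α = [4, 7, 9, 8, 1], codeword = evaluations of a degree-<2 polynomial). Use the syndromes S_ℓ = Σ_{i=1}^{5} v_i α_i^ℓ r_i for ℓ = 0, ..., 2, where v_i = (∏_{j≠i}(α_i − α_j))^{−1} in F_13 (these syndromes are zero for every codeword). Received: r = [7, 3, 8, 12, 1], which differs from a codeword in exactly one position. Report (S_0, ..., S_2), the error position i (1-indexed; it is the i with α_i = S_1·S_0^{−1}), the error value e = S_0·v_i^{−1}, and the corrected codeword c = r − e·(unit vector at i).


S = (9, 10, 1), error at position 1, error magnitude e = 5, c = [2, 3, 8, 12, 1].

Step 1: column multipliers v_i = (∏_{j≠i}(α_i − α_j))^{−1} mod 13.
  i = 1 (α = 4): (4−7)(4−9)(4−8)(4−1) = (−3)·(−5)·(−4)·3 = −180 ≡ 2, so v_1 = 2^{−1} = 7 (mod 13).
  i = 2 (α = 7): (7−4)(7−9)(7−8)(7−1) = 3·(−2)·(−1)·6 = 36 ≡ 10, so v_2 = 10^{−1} = 4 (mod 13).
  i = 3 (α = 9): (9−4)(9−7)(9−8)(9−1) = 5·2·1·8 = 80 ≡ 2, so v_3 = 2^{−1} = 7 (mod 13).
  i = 4 (α = 8): (8−4)(8−7)(8−9)(8−1) = 4·1·(−1)·7 = −28 ≡ 11, so v_4 = 11^{−1} = 6 (mod 13).
  i = 5 (α = 1): (1−4)(1−7)(1−9)(1−8) = (−3)·(−6)·(−8)·(−7) = 1008 ≡ 7, so v_5 = 7^{−1} = 2 (mod 13).
  v = [7, 4, 7, 6, 2].
Step 2: syndromes of r = [7, 3, 8, 12, 1] (all sums mod 13).
  S_0 = Σ v_i r_i = 7·7 + 4·3 + 7·8 + 6·12 + 2·1 = 191 ≡ 9.
  S_1 = Σ v_i α_i r_i = 7·4·7 + 4·7·3 + 7·9·8 + 6·8·12 + 2·1·1 = 1362 ≡ 10.
  α_i^2 mod 13 = [3, 10, 3, 12, 1].
  S_2 = Σ v_i α_i^2 r_i = 7·3·7 + 4·10·3 + 7·3·8 + 6·12·12 + 2·1·1 = 1301 ≡ 1.
  S = (9, 10, 1) ≠ 0, so r is not a codeword (an error is present).
Step 3: locate the error. For a single error e at position i, S_ℓ = v_i·e·α_i^ℓ, so α_err = S_1/S_0.
  S_0^{−1} = 9^{−1} = 3 (mod 13), so α_err = 10·3 = 30 ≡ 4 = α_1. Error position i = 1.
  Consistency check: S_2/S_1 = 1·4 = 4 ≡ 4 = α_err ✓ (single-error assumption holds).
Step 4: error magnitude e = S_0/v_1 = S_0·∏_{j≠1}(α_1 − α_j) = 9·2 = 18 ≡ 5 (mod 13).
Step 5: correct position 1: c_1 = r_1 − e = 7 − 5 ≡ 2 (mod 13). Hence c = [2, 3, 8, 12, 1].
  Check: interpolating c through the α_i gives m(x) = 5 + 9·x (degree < 2) with m(α_i) = c_i for every i, so c is indeed a codeword.


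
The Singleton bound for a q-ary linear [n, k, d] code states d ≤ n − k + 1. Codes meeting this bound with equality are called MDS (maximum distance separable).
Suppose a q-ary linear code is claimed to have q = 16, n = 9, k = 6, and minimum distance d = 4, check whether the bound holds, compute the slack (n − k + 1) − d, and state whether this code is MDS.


Singleton RHS = n − k + 1 = 4, slack = 0, bound satisfied, MDS.

Singleton bound: d ≤ n − k + 1.
Here n = 9, k = 6, so n − k + 1 = 4.
Given d = 4, check d ≤ 4: YES.
Slack = (n − k + 1) − d = 0.
The code is MDS (slack = 0).
Description: the claimed parameters are [9, 6, 4]_16; such a code would be MDS (meets Singleton bound).


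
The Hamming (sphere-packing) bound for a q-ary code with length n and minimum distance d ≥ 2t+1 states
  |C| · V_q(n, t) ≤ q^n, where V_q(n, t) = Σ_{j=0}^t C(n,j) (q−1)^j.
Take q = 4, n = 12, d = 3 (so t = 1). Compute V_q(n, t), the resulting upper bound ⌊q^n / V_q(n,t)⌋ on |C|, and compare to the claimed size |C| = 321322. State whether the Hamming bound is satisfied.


V_q(n, t) = 37, q^n = 16777216, Hamming bound = 453438, |C| = 321322 ≤ bound (satisfied).

Step 1: Compute V_q(n, t) = Σ_{j=0}^1 C(n, j) (q−1)^j.
  j = 0: C(12,0)·(3)^0 = 1·1 = 1.
  j = 1: C(12,1)·(3)^1 = 12·3 = 36.
  V_q(n, t) = 1 + 36 = 37.
Step 2: q^n = 4^12 = 16777216.
Step 3: Hamming bound ⌊q^n / V_q(n,t)⌋ = ⌊16777216/37⌋ = 453438.
Step 4: Compare |C| = 321322 to 453438: satisfied.
The claimed |C| lies below the Hamming bound.


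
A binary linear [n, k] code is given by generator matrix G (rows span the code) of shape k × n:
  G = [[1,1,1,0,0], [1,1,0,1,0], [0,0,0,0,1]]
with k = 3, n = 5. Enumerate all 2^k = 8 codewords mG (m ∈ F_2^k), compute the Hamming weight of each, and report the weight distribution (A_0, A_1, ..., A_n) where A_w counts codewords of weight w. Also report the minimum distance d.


Weight distribution: A_0 = 1, A_1 = 1, A_2 = 1, A_3 = 3, A_4 = 2. Minimum distance d = 1.

Enumerate all 2^3 = 8 messages m ∈ F_2^3.
For each, compute codeword c = mG in F_2^5, then tally its weight.
  m = 000 → c = 00000, weight = 0.
  m = 100 → c = 11100, weight = 3.
  m = 010 → c = 11010, weight = 3.
  m = 110 → c = 00110, weight = 2.
  m = 001 → c = 00001, weight = 1.
  m = 101 → c = 11101, weight = 4.
  m = 011 → c = 11011, weight = 4.
  m = 111 → c = 00111, weight = 3.
Tally weights:
  weight 0: 1 codewords.
  weight 1: 1 codewords.
  weight 2: 1 codewords.
  weight 3: 3 codewords.
  weight 4: 2 codewords.
Minimum distance d = smallest w > 0 with A_w > 0 = 1.
Sanity: Σ A_w = 8 = 2^3 = 8 ✓.


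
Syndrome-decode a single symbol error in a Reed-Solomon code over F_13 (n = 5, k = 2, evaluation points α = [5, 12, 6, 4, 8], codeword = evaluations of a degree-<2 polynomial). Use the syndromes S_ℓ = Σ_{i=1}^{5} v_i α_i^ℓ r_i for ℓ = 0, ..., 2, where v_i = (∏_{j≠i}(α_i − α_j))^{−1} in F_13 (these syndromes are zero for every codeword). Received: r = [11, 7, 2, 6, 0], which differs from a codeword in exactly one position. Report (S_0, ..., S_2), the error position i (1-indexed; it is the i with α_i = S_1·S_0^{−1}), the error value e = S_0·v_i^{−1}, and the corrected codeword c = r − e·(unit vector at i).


S = (7, 3, 5), error at position 3, error magnitude e = 12, c = [11, 7, 3, 6, 0].

Step 1: column multipliers v_i = (∏_{j≠i}(α_i − α_j))^{−1} mod 13.
  i = 1 (α = 5): (5−12)(5−6)(5−4)(5−8) = (−7)·(−1)·1·(−3) = −21 ≡ 5, so v_1 = 5^{−1} = 8 (mod 13).
  i = 2 (α = 12): (12−5)(12−6)(12−4)(12−8) = 7·6·8·4 = 1344 ≡ 5, so v_2 = 5^{−1} = 8 (mod 13).
  i = 3 (α = 6): (6−5)(6−12)(6−4)(6−8) = 1·(−6)·2·(−2) = 24 ≡ 11, so v_3 = 11^{−1} = 6 (mod 13).
  i = 4 (α = 4): (4−5)(4−12)(4−6)(4−8) = (−1)·(−8)·(−2)·(−4) = 64 ≡ 12, so v_4 = 12^{−1} = 12 (mod 13).
  i = 5 (α = 8): (8−5)(8−12)(8−6)(8−4) = 3·(−4)·2·4 = −96 ≡ 8, so v_5 = 8^{−1} = 5 (mod 13).
  v = [8, 8, 6, 12, 5].
Step 2: syndromes of r = [11, 7, 2, 6, 0] (all sums mod 13).
  S_0 = Σ v_i r_i = 8·11 + 8·7 + 6·2 + 12·6 + 5·0 = 228 ≡ 7.
  S_1 = Σ v_i α_i r_i = 8·5·11 + 8·12·7 + 6·6·2 + 12·4·6 + 5·8·0 = 1472 ≡ 3.
  α_i^2 mod 13 = [12, 1, 10, 3, 12].
  S_2 = Σ v_i α_i^2 r_i = 8·12·11 + 8·1·7 + 6·10·2 + 12·3·6 + 5·12·0 = 1448 ≡ 5.
  S = (7, 3, 5) ≠ 0, so r is not a codeword (an error is present).
Step 3: locate the error. For a single error e at position i, S_ℓ = v_i·e·α_i^ℓ, so α_err = S_1/S_0.
  S_0^{−1} = 7^{−1} = 2 (mod 13), so α_err = 3·2 = 6 ≡ 6 = α_3. Error position i = 3.
  Consistency check: S_2/S_1 = 5·9 = 45 ≡ 6 = α_err ✓ (single-error assumption holds).
Step 4: error magnitude e = S_0/v_3 = S_0·∏_{j≠3}(α_3 − α_j) = 7·11 = 77 ≡ 12 (mod 13).
Step 5: correct position 3: c_3 = r_3 − e = 2 − 12 ≡ 3 (mod 13). Hence c = [11, 7, 3, 6, 0].
  Check: interpolating c through the α_i gives m(x) = 12 + 5·x (degree < 2) with m(α_i) = c_i for every i, so c is indeed a codeword.


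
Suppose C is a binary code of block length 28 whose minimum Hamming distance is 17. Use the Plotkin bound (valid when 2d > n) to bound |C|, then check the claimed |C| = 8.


Plotkin bound M ≤ 4; given |C| = 8 > bound (violated).

Check applicability: 2d = 34, n = 28.
2d − n = 6 > 0, so Plotkin applies.
Compute d/(2d−n) = 17/6 ≈ 2.8333.
⌊d/(2d−n)⌋ = 2.
Plotkin bound: M ≤ 2·2 = 4.
Given |C| = 8, check: VIOLATED.
This |C| is above the Plotkin bound, so no binary code with n = 28, d = 17 and 8 codewords exists.


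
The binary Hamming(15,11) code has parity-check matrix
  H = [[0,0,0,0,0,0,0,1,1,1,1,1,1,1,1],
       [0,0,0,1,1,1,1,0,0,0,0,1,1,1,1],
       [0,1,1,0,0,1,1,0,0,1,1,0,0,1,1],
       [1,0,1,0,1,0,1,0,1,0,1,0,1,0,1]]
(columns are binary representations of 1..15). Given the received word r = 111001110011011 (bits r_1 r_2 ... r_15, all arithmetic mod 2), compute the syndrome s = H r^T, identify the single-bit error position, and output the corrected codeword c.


s = (1, 1, 1, 1)^T, error position = 15, corrected codeword c = 111001110011010

Compute s = H r^T mod 2 one row at a time:
  s_1 = 1 + 0 + 0 + 1 + 1 + 0 + 1 + 1 = 5 ≡ 1 (mod 2).
  s_2 = 0 + 0 + 1 + 1 + 1 + 0 + 1 + 1 = 5 ≡ 1 (mod 2).
  s_3 = 1 + 1 + 1 + 1 + 0 + 1 + 1 + 1 = 7 ≡ 1 (mod 2).
  s_4 = 1 + 1 + 0 + 1 + 0 + 1 + 0 + 1 = 5 ≡ 1 (mod 2).
s = (1, 1, 1, 1)^T — this equals column 15 of H (binary 1111), so error is at position 15.
Correct: flip bit 15 of r = 111001110011011 to get c = 111001110011010.


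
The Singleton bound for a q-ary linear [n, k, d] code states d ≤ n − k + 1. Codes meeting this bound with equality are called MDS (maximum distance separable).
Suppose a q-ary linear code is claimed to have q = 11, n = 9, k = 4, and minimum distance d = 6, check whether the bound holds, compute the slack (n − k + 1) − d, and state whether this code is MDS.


Singleton RHS = n − k + 1 = 6, slack = 0, bound satisfied, MDS.

Singleton bound: d ≤ n − k + 1.
Here n = 9, k = 4, so n − k + 1 = 6.
Given d = 6, check d ≤ 6: YES.
Slack = (n − k + 1) − d = 0.
The code is MDS (slack = 0).
Description: the claimed parameters are [9, 4, 6]_11; such a code would be MDS (meets Singleton bound).


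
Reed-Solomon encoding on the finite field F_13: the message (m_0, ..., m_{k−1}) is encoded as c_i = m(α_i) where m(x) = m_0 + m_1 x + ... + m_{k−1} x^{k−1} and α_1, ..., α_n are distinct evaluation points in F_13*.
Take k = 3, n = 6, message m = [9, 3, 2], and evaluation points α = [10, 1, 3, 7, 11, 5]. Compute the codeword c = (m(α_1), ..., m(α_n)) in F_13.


c = [5, 1, 10, 11, 11, 9]

Message polynomial: m(x) = 9 + 3·x + 2·x^2 (mod 13).
For each evaluation point α_i, compute m(α_i) mod 13:
  α_1 = 10: Horner steps 2 → 10 → 5, so m(10) = 5.
  α_2 = 1: Horner steps 2 → 5 → 1, so m(1) = 1.
  α_3 = 3: Horner steps 2 → 9 → 10, so m(3) = 10.
  α_4 = 7: Horner steps 2 → 4 → 11, so m(7) = 11.
  α_5 = 11: Horner steps 2 → 12 → 11, so m(11) = 11.
  α_6 = 5: Horner steps 2 → 0 → 9, so m(5) = 9.
Codeword c = [5, 1, 10, 11, 11, 9] ∈ F_13^6.


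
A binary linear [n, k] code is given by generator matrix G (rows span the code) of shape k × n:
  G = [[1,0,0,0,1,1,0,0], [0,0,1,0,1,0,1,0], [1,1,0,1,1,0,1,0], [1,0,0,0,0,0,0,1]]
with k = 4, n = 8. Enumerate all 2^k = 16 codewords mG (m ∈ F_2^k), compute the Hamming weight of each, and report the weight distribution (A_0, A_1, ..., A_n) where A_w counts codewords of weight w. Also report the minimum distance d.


Weight distribution: A_0 = 1, A_2 = 1, A_3 = 3, A_4 = 5, A_5 = 4, A_6 = 1, A_7 = 1. Minimum distance d = 2.

Enumerate all 2^4 = 16 messages m ∈ F_2^4.
For each, compute codeword c = mG in F_2^8, then tally its weight.
  m = 0000 → c = 00000000, weight = 0.
  m = 1000 → c = 10001100, weight = 3.
  m = 0100 → c = 00101010, weight = 3.
  m = 1100 → c = 10100110, weight = 4.
  m = 0010 → c = 11011010, weight = 5.
  m = 1010 → c = 01010110, weight = 4.
  m = 0110 → c = 11110000, weight = 4.
  m = 1110 → c = 01111100, weight = 5.
  m = 0001 → c = 10000001, weight = 2.
  m = 1001 → c = 00001101, weight = 3.
  m = 0101 → c = 10101011, weight = 5.
  m = 1101 → c = 00100111, weight = 4.
  m = 0011 → c = 01011011, weight = 5.
  m = 1011 → c = 11010111, weight = 6.
  m = 0111 → c = 01110001, weight = 4.
  m = 1111 → c = 11111101, weight = 7.
Tally weights:
  weight 0: 1 codewords.
  weight 2: 1 codewords.
  weight 3: 3 codewords.
  weight 4: 5 codewords.
  weight 5: 4 codewords.
  weight 6: 1 codewords.
  weight 7: 1 codewords.
Minimum distance d = smallest w > 0 with A_w > 0 = 2.
Sanity: Σ A_w = 16 = 2^4 = 16 ✓.


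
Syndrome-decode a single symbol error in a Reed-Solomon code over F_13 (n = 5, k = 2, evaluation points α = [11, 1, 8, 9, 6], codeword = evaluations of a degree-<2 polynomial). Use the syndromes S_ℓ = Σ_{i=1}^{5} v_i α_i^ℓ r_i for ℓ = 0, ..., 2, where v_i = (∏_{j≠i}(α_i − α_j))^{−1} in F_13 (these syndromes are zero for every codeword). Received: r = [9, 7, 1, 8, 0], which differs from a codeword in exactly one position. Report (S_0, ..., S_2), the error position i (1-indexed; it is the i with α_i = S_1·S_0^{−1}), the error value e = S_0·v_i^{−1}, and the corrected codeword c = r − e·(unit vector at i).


S = (11, 11, 11), error at position 2, error magnitude e = 3, c = [9, 4, 1, 8, 0].

Step 1: column multipliers v_i = (∏_{j≠i}(α_i − α_j))^{−1} mod 13.
  i = 1 (α = 11): (11−1)(11−8)(11−9)(11−6) = 10·3·2·5 = 300 ≡ 1, so v_1 = 1^{−1} = 1 (mod 13).
  i = 2 (α = 1): (1−11)(1−8)(1−9)(1−6) = (−10)·(−7)·(−8)·(−5) = 2800 ≡ 5, so v_2 = 5^{−1} = 8 (mod 13).
  i = 3 (α = 8): (8−11)(8−1)(8−9)(8−6) = (−3)·7·(−1)·2 = 42 ≡ 3, so v_3 = 3^{−1} = 9 (mod 13).
  i = 4 (α = 9): (9−11)(9−1)(9−8)(9−6) = (−2)·8·1·3 = −48 ≡ 4, so v_4 = 4^{−1} = 10 (mod 13).
  i = 5 (α = 6): (6−11)(6−1)(6−8)(6−9) = (−5)·5·(−2)·(−3) = −150 ≡ 6, so v_5 = 6^{−1} = 11 (mod 13).
  v = [1, 8, 9, 10, 11].
Step 2: syndromes of r = [9, 7, 1, 8, 0] (all sums mod 13).
  S_0 = Σ v_i r_i = 1·9 + 8·7 + 9·1 + 10·8 + 11·0 = 154 ≡ 11.
  S_1 = Σ v_i α_i r_i = 1·11·9 + 8·1·7 + 9·8·1 + 10·9·8 + 11·6·0 = 947 ≡ 11.
  α_i^2 mod 13 = [4, 1, 12, 3, 10].
  S_2 = Σ v_i α_i^2 r_i = 1·4·9 + 8·1·7 + 9·12·1 + 10·3·8 + 11·10·0 = 440 ≡ 11.
  S = (11, 11, 11) ≠ 0, so r is not a codeword (an error is present).
Step 3: locate the error. For a single error e at position i, S_ℓ = v_i·e·α_i^ℓ, so α_err = S_1/S_0.
  S_0^{−1} = 11^{−1} = 6 (mod 13), so α_err = 11·6 = 66 ≡ 1 = α_2. Error position i = 2.
  Consistency check: S_2/S_1 = 11·6 = 66 ≡ 1 = α_err ✓ (single-error assumption holds).
Step 4: error magnitude e = S_0/v_2 = S_0·∏_{j≠2}(α_2 − α_j) = 11·5 = 55 ≡ 3 (mod 13).
Step 5: correct position 2: c_2 = r_2 − e = 7 − 3 ≡ 4 (mod 13). Hence c = [9, 4, 1, 8, 0].
  Check: interpolating c through the α_i gives m(x) = 10 + 7·x (degree < 2) with m(α_i) = c_i for every i, so c is indeed a codeword.


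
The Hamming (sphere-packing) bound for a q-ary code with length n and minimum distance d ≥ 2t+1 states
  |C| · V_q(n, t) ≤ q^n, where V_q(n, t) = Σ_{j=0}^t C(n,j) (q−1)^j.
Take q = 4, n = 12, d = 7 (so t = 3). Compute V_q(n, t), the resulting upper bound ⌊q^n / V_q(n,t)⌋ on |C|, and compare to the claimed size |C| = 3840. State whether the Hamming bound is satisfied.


V_q(n, t) = 6571, q^n = 16777216, Hamming bound = 2553, |C| = 3840 > bound (violated).

Step 1: Compute V_q(n, t) = Σ_{j=0}^3 C(n, j) (q−1)^j.
  j = 0: C(12,0)·(3)^0 = 1·1 = 1.
  j = 1: C(12,1)·(3)^1 = 12·3 = 36.
  j = 2: C(12,2)·(3)^2 = 66·9 = 594.
  j = 3: C(12,3)·(3)^3 = 220·27 = 5940.
  V_q(n, t) = 1 + 36 + 594 + 5940 = 6571.
Step 2: q^n = 4^12 = 16777216.
Step 3: Hamming bound ⌊q^n / V_q(n,t)⌋ = ⌊16777216/6571⌋ = 2553.
Step 4: Compare |C| = 3840 to 2553: violated.
The claimed |C| lies above the Hamming bound, so no 4-ary code of length 12 with d ≥ 7 can have 3840 codewords.


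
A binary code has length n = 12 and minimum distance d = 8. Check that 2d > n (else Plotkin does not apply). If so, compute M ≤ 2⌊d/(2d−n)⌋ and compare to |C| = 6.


Plotkin bound M ≤ 4; given |C| = 6 > bound (violated).

Check applicability: 2d = 16, n = 12.
2d − n = 4 > 0, so Plotkin applies.
Compute d/(2d−n) = 8/4 ≈ 2.0000.
⌊d/(2d−n)⌋ = 2.
Plotkin bound: M ≤ 2·2 = 4.
Given |C| = 6, check: VIOLATED.
This |C| is above the Plotkin bound, so no binary code with n = 12, d = 8 and 6 codewords exists.


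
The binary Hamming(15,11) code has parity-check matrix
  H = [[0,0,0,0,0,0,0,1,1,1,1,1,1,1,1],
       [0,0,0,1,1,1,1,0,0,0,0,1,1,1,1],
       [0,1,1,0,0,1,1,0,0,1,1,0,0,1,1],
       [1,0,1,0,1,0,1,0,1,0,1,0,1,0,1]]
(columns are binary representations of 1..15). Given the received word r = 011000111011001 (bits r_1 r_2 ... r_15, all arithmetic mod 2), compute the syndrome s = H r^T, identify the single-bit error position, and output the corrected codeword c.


s = (1, 1, 1, 1)^T, error position = 15, corrected codeword c = 011000111011000

Compute s = H r^T mod 2 one row at a time:
  s_1 = 1 + 1 + 0 + 1 + 1 + 0 + 0 + 1 = 5 ≡ 1 (mod 2).
  s_2 = 0 + 0 + 0 + 1 + 1 + 0 + 0 + 1 = 3 ≡ 1 (mod 2).
  s_3 = 1 + 1 + 0 + 1 + 0 + 1 + 0 + 1 = 5 ≡ 1 (mod 2).
  s_4 = 0 + 1 + 0 + 1 + 1 + 1 + 0 + 1 = 5 ≡ 1 (mod 2).
s = (1, 1, 1, 1)^T — this equals column 15 of H (binary 1111), so error is at position 15.
Correct: flip bit 15 of r = 011000111011001 to get c = 011000111011000.


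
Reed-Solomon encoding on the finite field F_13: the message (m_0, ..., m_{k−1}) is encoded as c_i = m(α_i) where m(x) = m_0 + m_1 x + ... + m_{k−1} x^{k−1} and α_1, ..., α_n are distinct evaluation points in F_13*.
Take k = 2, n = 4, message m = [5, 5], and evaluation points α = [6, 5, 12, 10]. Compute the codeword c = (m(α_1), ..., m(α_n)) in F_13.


c = [9, 4, 0, 3]

Message polynomial: m(x) = 5 + 5·x (mod 13).
For each evaluation point α_i, compute m(α_i) mod 13:
  α_1 = 6: Horner steps 5 → 9, so m(6) = 9.
  α_2 = 5: Horner steps 5 → 4, so m(5) = 4.
  α_3 = 12: Horner steps 5 → 0, so m(12) = 0.
  α_4 = 10: Horner steps 5 → 3, so m(10) = 3.
Codeword c = [9, 4, 0, 3] ∈ F_13^4.


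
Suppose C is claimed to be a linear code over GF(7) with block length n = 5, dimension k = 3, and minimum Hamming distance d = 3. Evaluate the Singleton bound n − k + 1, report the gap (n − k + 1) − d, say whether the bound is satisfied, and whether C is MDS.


Singleton RHS = n − k + 1 = 3, slack = 0, bound satisfied, MDS.

Singleton bound: d ≤ n − k + 1.
Here n = 5, k = 3, so n − k + 1 = 3.
Given d = 3, check d ≤ 3: YES.
Slack = (n − k + 1) − d = 0.
The code is MDS (slack = 0).
Description: the claimed parameters are [5, 3, 3]_7; such a code would be MDS (meets Singleton bound).


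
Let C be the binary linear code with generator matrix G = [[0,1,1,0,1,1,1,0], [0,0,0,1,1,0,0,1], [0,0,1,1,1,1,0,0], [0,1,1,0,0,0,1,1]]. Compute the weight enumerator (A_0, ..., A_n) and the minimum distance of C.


Weight distribution: A_0 = 1, A_2 = 2, A_3 = 6, A_4 = 3, A_5 = 2, A_6 = 2. Minimum distance d = 2.

Enumerate all 2^4 = 16 messages m ∈ F_2^4.
For each, compute codeword c = mG in F_2^8, then tally its weight.
  m = 0000 → c = 00000000, weight = 0.
  m = 1000 → c = 01101110, weight = 5.
  m = 0100 → c = 00011001, weight = 3.
  m = 1100 → c = 01110111, weight = 6.
  m = 0010 → c = 00111100, weight = 4.
  m = 1010 → c = 01010010, weight = 3.
  m = 0110 → c = 00100101, weight = 3.
  m = 1110 → c = 01001011, weight = 4.
  m = 0001 → c = 01100011, weight = 4.
  m = 1001 → c = 00001101, weight = 3.
  m = 0101 → c = 01111010, weight = 5.
  m = 1101 → c = 00010100, weight = 2.
  m = 0011 → c = 01011111, weight = 6.
  m = 1011 → c = 00110001, weight = 3.
  m = 0111 → c = 01000110, weight = 3.
  m = 1111 → c = 00101000, weight = 2.
Tally weights:
  weight 0: 1 codewords.
  weight 2: 2 codewords.
  weight 3: 6 codewords.
  weight 4: 3 codewords.
  weight 5: 2 codewords.
  weight 6: 2 codewords.
Minimum distance d = smallest w > 0 with A_w > 0 = 2.
Sanity: Σ A_w = 16 = 2^4 = 16 ✓.


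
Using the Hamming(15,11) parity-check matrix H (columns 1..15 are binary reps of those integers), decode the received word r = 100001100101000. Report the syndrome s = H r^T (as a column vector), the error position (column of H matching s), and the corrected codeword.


s = (0, 1, 1, 0)^T, error position = 6, corrected codeword c = 100000100101000

Compute s = H r^T mod 2 one row at a time:
  s_1 = 0 + 0 + 1 + 0 + 1 + 0 + 0 + 0 = 2 ≡ 0 (mod 2).
  s_2 = 0 + 0 + 1 + 1 + 1 + 0 + 0 + 0 = 3 ≡ 1 (mod 2).
  s_3 = 0 + 0 + 1 + 1 + 1 + 0 + 0 + 0 = 3 ≡ 1 (mod 2).
  s_4 = 1 + 0 + 0 + 1 + 0 + 0 + 0 + 0 = 2 ≡ 0 (mod 2).
s = (0, 1, 1, 0)^T — this equals column 6 of H (binary 0110), so error is at position 6.
Correct: flip bit 6 of r = 100001100101000 to get c = 100000100101000.


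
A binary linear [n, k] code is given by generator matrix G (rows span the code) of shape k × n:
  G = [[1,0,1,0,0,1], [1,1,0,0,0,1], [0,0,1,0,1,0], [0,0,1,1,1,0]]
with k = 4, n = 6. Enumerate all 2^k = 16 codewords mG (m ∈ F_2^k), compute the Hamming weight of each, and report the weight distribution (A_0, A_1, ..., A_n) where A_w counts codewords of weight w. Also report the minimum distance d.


Weight distribution: A_0 = 1, A_1 = 1, A_2 = 3, A_3 = 6, A_4 = 3, A_5 = 1, A_6 = 1. Minimum distance d = 1.

Enumerate all 2^4 = 16 messages m ∈ F_2^4.
For each, compute codeword c = mG in F_2^6, then tally its weight.
  m = 0000 → c = 000000, weight = 0.
  m = 1000 → c = 101001, weight = 3.
  m = 0100 → c = 110001, weight = 3.
  m = 1100 → c = 011000, weight = 2.
  m = 0010 → c = 001010, weight = 2.
  m = 1010 → c = 100011, weight = 3.
  m = 0110 → c = 111011, weight = 5.
  m = 1110 → c = 010010, weight = 2.
  m = 0001 → c = 001110, weight = 3.
  m = 1001 → c = 100111, weight = 4.
  m = 0101 → c = 111111, weight = 6.
  m = 1101 → c = 010110, weight = 3.
  m = 0011 → c = 000100, weight = 1.
  m = 1011 → c = 101101, weight = 4.
  m = 0111 → c = 110101, weight = 4.
  m = 1111 → c = 011100, weight = 3.
Tally weights:
  weight 0: 1 codewords.
  weight 1: 1 codewords.
  weight 2: 3 codewords.
  weight 3: 6 codewords.
  weight 4: 3 codewords.
  weight 5: 1 codewords.
  weight 6: 1 codewords.
Minimum distance d = smallest w > 0 with A_w > 0 = 1.
Sanity: Σ A_w = 16 = 2^4 = 16 ✓.


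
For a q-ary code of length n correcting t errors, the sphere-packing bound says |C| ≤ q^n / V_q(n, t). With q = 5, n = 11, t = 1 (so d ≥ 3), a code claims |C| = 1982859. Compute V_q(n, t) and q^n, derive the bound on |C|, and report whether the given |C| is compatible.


V_q(n, t) = 45, q^n = 48828125, Hamming bound = 1085069, |C| = 1982859 > bound (violated).

Step 1: Compute V_q(n, t) = Σ_{j=0}^1 C(n, j) (q−1)^j.
  j = 0: C(11,0)·(4)^0 = 1·1 = 1.
  j = 1: C(11,1)·(4)^1 = 11·4 = 44.
  V_q(n, t) = 1 + 44 = 45.
Step 2: q^n = 5^11 = 48828125.
Step 3: Hamming bound ⌊q^n / V_q(n,t)⌋ = ⌊48828125/45⌋ = 1085069.
Step 4: Compare |C| = 1982859 to 1085069: violated.
The claimed |C| lies above the Hamming bound, so no 5-ary code of length 11 with d ≥ 3 can have 1982859 codewords.


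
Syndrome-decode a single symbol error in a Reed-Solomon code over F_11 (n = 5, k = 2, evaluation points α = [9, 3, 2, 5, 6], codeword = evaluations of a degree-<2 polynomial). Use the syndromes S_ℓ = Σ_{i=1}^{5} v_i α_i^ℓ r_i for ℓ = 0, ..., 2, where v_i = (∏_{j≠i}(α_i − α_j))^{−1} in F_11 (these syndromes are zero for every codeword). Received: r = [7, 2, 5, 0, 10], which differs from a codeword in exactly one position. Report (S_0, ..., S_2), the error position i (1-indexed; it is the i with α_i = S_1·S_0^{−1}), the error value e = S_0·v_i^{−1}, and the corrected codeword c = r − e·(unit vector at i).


S = (5, 10, 9), error at position 3, error magnitude e = 2, c = [7, 2, 3, 0, 10].

Step 1: column multipliers v_i = (∏_{j≠i}(α_i − α_j))^{−1} mod 11.
  i = 1 (α = 9): (9−3)(9−2)(9−5)(9−6) = 6·7·4·3 = 504 ≡ 9, so v_1 = 9^{−1} = 5 (mod 11).
  i = 2 (α = 3): (3−9)(3−2)(3−5)(3−6) = (−6)·1·(−2)·(−3) = −36 ≡ 8, so v_2 = 8^{−1} = 7 (mod 11).
  i = 3 (α = 2): (2−9)(2−3)(2−5)(2−6) = (−7)·(−1)·(−3)·(−4) = 84 ≡ 7, so v_3 = 7^{−1} = 8 (mod 11).
  i = 4 (α = 5): (5−9)(5−3)(5−2)(5−6) = (−4)·2·3·(−1) = 24 ≡ 2, so v_4 = 2^{−1} = 6 (mod 11).
  i = 5 (α = 6): (6−9)(6−3)(6−2)(6−5) = (−3)·3·4·1 = −36 ≡ 8, so v_5 = 8^{−1} = 7 (mod 11).
  v = [5, 7, 8, 6, 7].
Step 2: syndromes of r = [7, 2, 5, 0, 10] (all sums mod 11).
  S_0 = Σ v_i r_i = 5·7 + 7·2 + 8·5 + 6·0 + 7·10 = 159 ≡ 5.
  S_1 = Σ v_i α_i r_i = 5·9·7 + 7·3·2 + 8·2·5 + 6·5·0 + 7·6·10 = 857 ≡ 10.
  α_i^2 mod 11 = [4, 9, 4, 3, 3].
  S_2 = Σ v_i α_i^2 r_i = 5·4·7 + 7·9·2 + 8·4·5 + 6·3·0 + 7·3·10 = 636 ≡ 9.
  S = (5, 10, 9) ≠ 0, so r is not a codeword (an error is present).
Step 3: locate the error. For a single error e at position i, S_ℓ = v_i·e·α_i^ℓ, so α_err = S_1/S_0.
  S_0^{−1} = 5^{−1} = 9 (mod 11), so α_err = 10·9 = 90 ≡ 2 = α_3. Error position i = 3.
  Consistency check: S_2/S_1 = 9·10 = 90 ≡ 2 = α_err ✓ (single-error assumption holds).
Step 4: error magnitude e = S_0/v_3 = S_0·∏_{j≠3}(α_3 − α_j) = 5·7 = 35 ≡ 2 (mod 11).
Step 5: correct position 3: c_3 = r_3 − e = 5 − 2 ≡ 3 (mod 11). Hence c = [7, 2, 3, 0, 10].
  Check: interpolating c through the α_i gives m(x) = 5 + 10·x (degree < 2) with m(α_i) = c_i for every i, so c is indeed a codeword.


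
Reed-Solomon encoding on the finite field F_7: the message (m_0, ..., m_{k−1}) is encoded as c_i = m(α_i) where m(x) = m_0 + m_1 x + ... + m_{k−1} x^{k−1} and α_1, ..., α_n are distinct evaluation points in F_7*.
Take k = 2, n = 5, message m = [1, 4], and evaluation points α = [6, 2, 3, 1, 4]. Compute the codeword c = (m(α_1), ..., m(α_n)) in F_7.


c = [4, 2, 6, 5, 3]

Message polynomial: m(x) = 1 + 4·x (mod 7).
For each evaluation point α_i, compute m(α_i) mod 7:
  α_1 = 6: Horner steps 4 → 4, so m(6) = 4.
  α_2 = 2: Horner steps 4 → 2, so m(2) = 2.
  α_3 = 3: Horner steps 4 → 6, so m(3) = 6.
  α_4 = 1: Horner steps 4 → 5, so m(1) = 5.
  α_5 = 4: Horner steps 4 → 3, so m(4) = 3.
Codeword c = [4, 2, 6, 5, 3] ∈ F_7^5.


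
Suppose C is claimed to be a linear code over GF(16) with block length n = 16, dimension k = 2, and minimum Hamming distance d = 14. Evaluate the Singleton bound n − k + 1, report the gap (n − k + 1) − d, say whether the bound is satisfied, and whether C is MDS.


Singleton RHS = n − k + 1 = 15, slack = 1, bound satisfied, not MDS.

Singleton bound: d ≤ n − k + 1.
Here n = 16, k = 2, so n − k + 1 = 15.
Given d = 14, check d ≤ 15: YES.
Slack = (n − k + 1) − d = 1.
The code is NOT MDS (slack = 1 > 0).
Description: the claimed parameters are [16, 2, 14]_16; such a code would be non-MDS.


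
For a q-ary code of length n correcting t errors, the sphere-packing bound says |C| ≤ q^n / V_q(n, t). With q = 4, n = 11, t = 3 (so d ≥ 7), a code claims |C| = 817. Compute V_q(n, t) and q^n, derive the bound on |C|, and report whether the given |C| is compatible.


V_q(n, t) = 4984, q^n = 4194304, Hamming bound = 841, |C| = 817 ≤ bound (satisfied).

Step 1: Compute V_q(n, t) = Σ_{j=0}^3 C(n, j) (q−1)^j.
  j = 0: C(11,0)·(3)^0 = 1·1 = 1.
  j = 1: C(11,1)·(3)^1 = 11·3 = 33.
  j = 2: C(11,2)·(3)^2 = 55·9 = 495.
  j = 3: C(11,3)·(3)^3 = 165·27 = 4455.
  V_q(n, t) = 1 + 33 + 495 + 4455 = 4984.
Step 2: q^n = 4^11 = 4194304.
Step 3: Hamming bound ⌊q^n / V_q(n,t)⌋ = ⌊4194304/4984⌋ = 841.
Step 4: Compare |C| = 817 to 841: satisfied.
The claimed |C| lies below the Hamming bound.


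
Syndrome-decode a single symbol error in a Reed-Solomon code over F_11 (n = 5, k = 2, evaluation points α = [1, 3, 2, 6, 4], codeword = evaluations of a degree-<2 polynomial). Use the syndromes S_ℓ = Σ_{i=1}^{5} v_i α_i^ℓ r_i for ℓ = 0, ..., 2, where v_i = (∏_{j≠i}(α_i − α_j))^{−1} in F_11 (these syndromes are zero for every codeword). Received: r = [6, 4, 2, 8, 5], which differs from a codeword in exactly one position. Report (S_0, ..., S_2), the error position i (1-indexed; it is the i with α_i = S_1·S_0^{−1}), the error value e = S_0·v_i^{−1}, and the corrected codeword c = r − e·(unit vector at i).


S = (1, 3, 9), error at position 2, error magnitude e = 6, c = [6, 9, 2, 8, 5].

Step 1: column multipliers v_i = (∏_{j≠i}(α_i − α_j))^{−1} mod 11.
  i = 1 (α = 1): (1−3)(1−2)(1−6)(1−4) = (−2)·(−1)·(−5)·(−3) = 30 ≡ 8, so v_1 = 8^{−1} = 7 (mod 11).
  i = 2 (α = 3): (3−1)(3−2)(3−6)(3−4) = 2·1·(−3)·(−1) = 6 ≡ 6, so v_2 = 6^{−1} = 2 (mod 11).
  i = 3 (α = 2): (2−1)(2−3)(2−6)(2−4) = 1·(−1)·(−4)·(−2) = −8 ≡ 3, so v_3 = 3^{−1} = 4 (mod 11).
  i = 4 (α = 6): (6−1)(6−3)(6−2)(6−4) = 5·3·4·2 = 120 ≡ 10, so v_4 = 10^{−1} = 10 (mod 11).
  i = 5 (α = 4): (4−1)(4−3)(4−2)(4−6) = 3·1·2·(−2) = −12 ≡ 10, so v_5 = 10^{−1} = 10 (mod 11).
  v = [7, 2, 4, 10, 10].
Step 2: syndromes of r = [6, 4, 2, 8, 5] (all sums mod 11).
  S_0 = Σ v_i r_i = 7·6 + 2·4 + 4·2 + 10·8 + 10·5 = 188 ≡ 1.
  S_1 = Σ v_i α_i r_i = 7·1·6 + 2·3·4 + 4·2·2 + 10·6·8 + 10·4·5 = 762 ≡ 3.
  α_i^2 mod 11 = [1, 9, 4, 3, 5].
  S_2 = Σ v_i α_i^2 r_i = 7·1·6 + 2·9·4 + 4·4·2 + 10·3·8 + 10·5·5 = 636 ≡ 9.
  S = (1, 3, 9) ≠ 0, so r is not a codeword (an error is present).
Step 3: locate the error. For a single error e at position i, S_ℓ = v_i·e·α_i^ℓ, so α_err = S_1/S_0.
  S_0^{−1} = 1^{−1} = 1 (mod 11), so α_err = 3·1 = 3 ≡ 3 = α_2. Error position i = 2.
  Consistency check: S_2/S_1 = 9·4 = 36 ≡ 3 = α_err ✓ (single-error assumption holds).
Step 4: error magnitude e = S_0/v_2 = S_0·∏_{j≠2}(α_2 − α_j) = 1·6 = 6 ≡ 6 (mod 11).
Step 5: correct position 2: c_2 = r_2 − e = 4 − 6 ≡ 9 (mod 11). Hence c = [6, 9, 2, 8, 5].
  Check: interpolating c through the α_i gives m(x) = 10 + 7·x (degree < 2) with m(α_i) = c_i for every i, so c is indeed a codeword.


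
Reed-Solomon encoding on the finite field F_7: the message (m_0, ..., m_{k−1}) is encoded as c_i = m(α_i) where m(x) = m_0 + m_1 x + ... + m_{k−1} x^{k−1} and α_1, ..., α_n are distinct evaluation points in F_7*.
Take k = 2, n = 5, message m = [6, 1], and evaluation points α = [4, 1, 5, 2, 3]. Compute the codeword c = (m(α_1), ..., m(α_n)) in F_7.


c = [3, 0, 4, 1, 2]

Message polynomial: m(x) = 6 + 1·x (mod 7).
For each evaluation point α_i, compute m(α_i) mod 7:
  α_1 = 4: Horner steps 1 → 3, so m(4) = 3.
  α_2 = 1: Horner steps 1 → 0, so m(1) = 0.
  α_3 = 5: Horner steps 1 → 4, so m(5) = 4.
  α_4 = 2: Horner steps 1 → 1, so m(2) = 1.
  α_5 = 3: Horner steps 1 → 2, so m(3) = 2.
Codeword c = [3, 0, 4, 1, 2] ∈ F_7^5.


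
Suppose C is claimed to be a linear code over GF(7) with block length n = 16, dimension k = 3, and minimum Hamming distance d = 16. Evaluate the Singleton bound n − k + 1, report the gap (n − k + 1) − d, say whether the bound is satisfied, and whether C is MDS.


Singleton RHS = n − k + 1 = 14, slack = -2, bound violated (no such code; not MDS).

Singleton bound: d ≤ n − k + 1.
Here n = 16, k = 3, so n − k + 1 = 14.
Given d = 16, check d ≤ 14: NO.
Slack = (n − k + 1) − d = -2.
The slack is negative: d = 16 exceeds n − k + 1 = 14 by 2, so the Singleton bound is violated and no linear [16, 3, 16]_7 code can exist. In particular it is not MDS (MDS requires d = n − k + 1 exactly).
Description: the claimed parameters are [16, 3, 16]_7; such a code would be impossible (violates the Singleton bound).


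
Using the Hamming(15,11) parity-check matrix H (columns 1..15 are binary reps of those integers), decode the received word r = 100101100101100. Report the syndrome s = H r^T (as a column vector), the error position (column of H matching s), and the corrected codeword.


s = (1, 1, 1, 1)^T, error position = 15, corrected codeword c = 100101100101101

Compute s = H r^T mod 2 one row at a time:
  s_1 = 0 + 0 + 1 + 0 + 1 + 1 + 0 + 0 = 3 ≡ 1 (mod 2).
  s_2 = 1 + 0 + 1 + 1 + 1 + 1 + 0 + 0 = 5 ≡ 1 (mod 2).
  s_3 = 0 + 0 + 1 + 1 + 1 + 0 + 0 + 0 = 3 ≡ 1 (mod 2).
  s_4 = 1 + 0 + 0 + 1 + 0 + 0 + 1 + 0 = 3 ≡ 1 (mod 2).
s = (1, 1, 1, 1)^T — this equals column 15 of H (binary 1111), so error is at position 15.
Correct: flip bit 15 of r = 100101100101100 to get c = 100101100101101.


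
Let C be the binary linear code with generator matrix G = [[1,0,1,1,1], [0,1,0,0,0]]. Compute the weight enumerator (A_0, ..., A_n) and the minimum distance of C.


Weight distribution: A_0 = 1, A_1 = 1, A_4 = 1, A_5 = 1. Minimum distance d = 1.

Enumerate all 2^2 = 4 messages m ∈ F_2^2.
For each, compute codeword c = mG in F_2^5, then tally its weight.
  m = 00 → c = 00000, weight = 0.
  m = 10 → c = 10111, weight = 4.
  m = 01 → c = 01000, weight = 1.
  m = 11 → c = 11111, weight = 5.
Tally weights:
  weight 0: 1 codewords.
  weight 1: 1 codewords.
  weight 4: 1 codewords.
  weight 5: 1 codewords.
Minimum distance d = smallest w > 0 with A_w > 0 = 1.
Sanity: Σ A_w = 4 = 2^2 = 4 ✓.


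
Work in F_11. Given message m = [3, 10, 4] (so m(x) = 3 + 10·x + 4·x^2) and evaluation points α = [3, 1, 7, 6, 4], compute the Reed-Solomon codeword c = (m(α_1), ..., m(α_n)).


c = [3, 6, 5, 9, 8]

Message polynomial: m(x) = 3 + 10·x + 4·x^2 (mod 11).
For each evaluation point α_i, compute m(α_i) mod 11:
  α_1 = 3: Horner steps 4 → 0 → 3, so m(3) = 3.
  α_2 = 1: Horner steps 4 → 3 → 6, so m(1) = 6.
  α_3 = 7: Horner steps 4 → 5 → 5, so m(7) = 5.
  α_4 = 6: Horner steps 4 → 1 → 9, so m(6) = 9.
  α_5 = 4: Horner steps 4 → 4 → 8, so m(4) = 8.
Codeword c = [3, 6, 5, 9, 8] ∈ F_11^5.


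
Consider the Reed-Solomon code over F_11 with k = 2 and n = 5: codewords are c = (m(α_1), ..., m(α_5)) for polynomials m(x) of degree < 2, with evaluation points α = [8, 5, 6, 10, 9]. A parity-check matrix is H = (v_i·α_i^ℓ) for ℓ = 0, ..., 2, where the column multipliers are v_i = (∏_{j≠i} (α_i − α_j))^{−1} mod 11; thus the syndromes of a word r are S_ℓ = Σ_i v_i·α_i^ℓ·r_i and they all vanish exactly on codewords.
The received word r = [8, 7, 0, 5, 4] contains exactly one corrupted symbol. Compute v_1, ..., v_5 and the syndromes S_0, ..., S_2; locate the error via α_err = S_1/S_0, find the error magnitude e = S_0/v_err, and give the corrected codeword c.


S = (8, 6, 10), error at position 5, error magnitude e = 3, c = [8, 7, 0, 5, 1].

Step 1: column multipliers v_i = (∏_{j≠i}(α_i − α_j))^{−1} mod 11.
  i = 1 (α = 8): (8−5)(8−6)(8−10)(8−9) = 3·2·(−2)·(−1) = 12 ≡ 1, so v_1 = 1^{−1} = 1 (mod 11).
  i = 2 (α = 5): (5−8)(5−6)(5−10)(5−9) = (−3)·(−1)·(−5)·(−4) = 60 ≡ 5, so v_2 = 5^{−1} = 9 (mod 11).
  i = 3 (α = 6): (6−8)(6−5)(6−10)(6−9) = (−2)·1·(−4)·(−3) = −24 ≡ 9, so v_3 = 9^{−1} = 5 (mod 11).
  i = 4 (α = 10): (10−8)(10−5)(10−6)(10−9) = 2·5·4·1 = 40 ≡ 7, so v_4 = 7^{−1} = 8 (mod 11).
  i = 5 (α = 9): (9−8)(9−5)(9−6)(9−10) = 1·4·3·(−1) = −12 ≡ 10, so v_5 = 10^{−1} = 10 (mod 11).
  v = [1, 9, 5, 8, 10].
Step 2: syndromes of r = [8, 7, 0, 5, 4] (all sums mod 11).
  S_0 = Σ v_i r_i = 1·8 + 9·7 + 5·0 + 8·5 + 10·4 = 151 ≡ 8.
  S_1 = Σ v_i α_i r_i = 1·8·8 + 9·5·7 + 5·6·0 + 8·10·5 + 10·9·4 = 1139 ≡ 6.
  α_i^2 mod 11 = [9, 3, 3, 1, 4].
  S_2 = Σ v_i α_i^2 r_i = 1·9·8 + 9·3·7 + 5·3·0 + 8·1·5 + 10·4·4 = 461 ≡ 10.
  S = (8, 6, 10) ≠ 0, so r is not a codeword (an error is present).
Step 3: locate the error. For a single error e at position i, S_ℓ = v_i·e·α_i^ℓ, so α_err = S_1/S_0.
  S_0^{−1} = 8^{−1} = 7 (mod 11), so α_err = 6·7 = 42 ≡ 9 = α_5. Error position i = 5.
  Consistency check: S_2/S_1 = 10·2 = 20 ≡ 9 = α_err ✓ (single-error assumption holds).
Step 4: error magnitude e = S_0/v_5 = S_0·∏_{j≠5}(α_5 − α_j) = 8·10 = 80 ≡ 3 (mod 11).
Step 5: correct position 5: c_5 = r_5 − e = 4 − 3 ≡ 1 (mod 11). Hence c = [8, 7, 0, 5, 1].
  Check: interpolating c through the α_i gives m(x) = 9 + 4·x (degree < 2) with m(α_i) = c_i for every i, so c is indeed a codeword.


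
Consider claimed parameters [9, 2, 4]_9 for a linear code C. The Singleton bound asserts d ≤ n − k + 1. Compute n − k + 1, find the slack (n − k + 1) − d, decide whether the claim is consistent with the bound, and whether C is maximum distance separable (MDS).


Singleton RHS = n − k + 1 = 8, slack = 4, bound satisfied, not MDS.

Singleton bound: d ≤ n − k + 1.
Here n = 9, k = 2, so n − k + 1 = 8.
Given d = 4, check d ≤ 8: YES.
Slack = (n − k + 1) − d = 4.
The code is NOT MDS (slack = 4 > 0).
Description: the claimed parameters are [9, 2, 4]_9; such a code would be non-MDS.
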